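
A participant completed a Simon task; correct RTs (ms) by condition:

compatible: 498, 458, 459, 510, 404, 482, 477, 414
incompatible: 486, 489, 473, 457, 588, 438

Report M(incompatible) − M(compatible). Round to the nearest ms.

26 ms

M(compatible) = 3702/8 = 462.750
M(incompatible) = 2931/6 = 488.500
Difference = 488.500 − 462.750 = 25.750 ms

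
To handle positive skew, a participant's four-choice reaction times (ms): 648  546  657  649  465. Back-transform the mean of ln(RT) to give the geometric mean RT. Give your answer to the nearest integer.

ln(RT): 6.4739, 6.3026, 6.4877, 6.4754, 6.1420
Mean ln(RT) = 31.8817/5 = 6.37633
Geometric mean = exp(6.37633) = 587.77 ms

588 ms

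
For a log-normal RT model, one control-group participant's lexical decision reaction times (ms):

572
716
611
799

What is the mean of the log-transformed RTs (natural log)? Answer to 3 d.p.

ln(RT): 6.3491, 6.5737, 6.4151, 6.6834
Σ ln(RT) = 26.0213
Mean = 26.0213/4 = 6.50532

6.505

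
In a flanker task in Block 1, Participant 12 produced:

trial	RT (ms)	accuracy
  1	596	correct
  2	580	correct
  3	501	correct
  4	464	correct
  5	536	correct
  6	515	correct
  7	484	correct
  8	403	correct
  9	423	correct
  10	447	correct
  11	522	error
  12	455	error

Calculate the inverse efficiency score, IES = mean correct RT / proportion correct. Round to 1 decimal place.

593.9 ms

Correct trials (n=10): 596, 580, 501, 464, 536, 515, 484, 403, 423, 447
Mean correct RT = 4949/10 = 494.9000 ms
Proportion correct = 10/12
IES = 494.9000 / (10/12) = 593.880 ms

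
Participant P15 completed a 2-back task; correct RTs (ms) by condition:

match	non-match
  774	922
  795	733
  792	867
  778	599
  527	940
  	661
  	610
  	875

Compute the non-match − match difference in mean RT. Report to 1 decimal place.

M(match) = 3666/5 = 733.200
M(non-match) = 6207/8 = 775.875
Difference = 775.875 − 733.200 = 42.675 ms

42.7 ms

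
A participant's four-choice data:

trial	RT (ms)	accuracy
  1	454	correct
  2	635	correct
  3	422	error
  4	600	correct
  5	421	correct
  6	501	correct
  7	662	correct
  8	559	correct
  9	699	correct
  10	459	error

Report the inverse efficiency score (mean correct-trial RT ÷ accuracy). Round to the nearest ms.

708 ms

Correct trials (n=8): 454, 635, 600, 421, 501, 662, 559, 699
Mean correct RT = 4531/8 = 566.3750 ms
Proportion correct = 8/10
IES = 566.3750 / (8/10) = 707.969 ms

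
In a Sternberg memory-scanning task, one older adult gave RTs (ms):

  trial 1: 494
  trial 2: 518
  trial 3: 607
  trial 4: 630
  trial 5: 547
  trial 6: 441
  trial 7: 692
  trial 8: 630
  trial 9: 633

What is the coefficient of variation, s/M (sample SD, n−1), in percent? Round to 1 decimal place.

n = 9, Σ = 5192, M = 576.8889
Σ(x−M)² = 52644.889; s = √(52644.889/8) = 81.1210
CV = 81.1210 / 576.8889 = 0.14062 = 14.062%

14.1%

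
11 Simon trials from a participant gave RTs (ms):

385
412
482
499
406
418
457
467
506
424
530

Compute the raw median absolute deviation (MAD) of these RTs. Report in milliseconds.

42 ms

Sorted: 385, 406, 412, 418, 424, 457, 467, 482, 499, 506, 530 → median = 457
|x − 457|: 72, 45, 25, 42, 51, 39, 0, 10, 49, 33, 73
Sorted deviations: 0, 10, 25, 33, 39, 42, 45, 49, 51, 72, 73 → MAD = 42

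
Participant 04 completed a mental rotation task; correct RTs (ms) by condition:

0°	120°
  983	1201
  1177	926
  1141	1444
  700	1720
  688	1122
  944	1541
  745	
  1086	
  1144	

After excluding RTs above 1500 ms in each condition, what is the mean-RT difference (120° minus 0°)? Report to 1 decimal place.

216.8 ms

120°: exclude 1720, 1541
M(0°) = 8608/9 = 956.444
M(120°) = 4693/4 = 1173.250
Difference = 1173.250 − 956.444 = 216.806 ms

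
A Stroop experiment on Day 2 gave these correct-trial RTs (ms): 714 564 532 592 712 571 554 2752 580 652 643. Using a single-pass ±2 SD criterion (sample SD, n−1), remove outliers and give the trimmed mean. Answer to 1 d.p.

n = 11, ΣRT = 8866, M = 806.000
Σ(x−M)² = 4203742.00; s = √(4203742.00/10) = 648.363
Cutoffs: 806.000 ± 2·648.363 → [-490.7, 2102.7]
Outside: 2752 → excluded.
Retained (n=10): Σ = 6114, mean = 6114/10 = 611.400

611.4 ms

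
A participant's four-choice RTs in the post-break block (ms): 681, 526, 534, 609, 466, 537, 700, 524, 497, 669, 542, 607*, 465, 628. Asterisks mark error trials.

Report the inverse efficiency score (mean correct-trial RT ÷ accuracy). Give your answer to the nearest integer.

Correct trials (n=13): 681, 526, 534, 609, 466, 537, 700, 524, 497, 669, 542, 465, 628
Mean correct RT = 7378/13 = 567.5385 ms
Proportion correct = 13/14
IES = 567.5385 / (13/14) = 611.195 ms

611 ms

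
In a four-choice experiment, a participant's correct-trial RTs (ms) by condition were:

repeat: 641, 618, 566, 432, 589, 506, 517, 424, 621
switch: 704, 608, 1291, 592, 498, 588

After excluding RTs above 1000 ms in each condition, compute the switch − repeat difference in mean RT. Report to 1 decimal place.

52.0 ms

switch: exclude 1291
M(repeat) = 4914/9 = 546.000
M(switch) = 2990/5 = 598.000
Difference = 598.000 − 546.000 = 52.000 ms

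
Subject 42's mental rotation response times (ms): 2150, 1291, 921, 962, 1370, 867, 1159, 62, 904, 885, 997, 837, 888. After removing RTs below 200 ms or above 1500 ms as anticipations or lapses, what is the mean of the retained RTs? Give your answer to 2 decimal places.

Excluded: 62, 2150
Retained (n=11): Σ = 11081
Mean = 11081/11 = 1007.3636

1007.36 ms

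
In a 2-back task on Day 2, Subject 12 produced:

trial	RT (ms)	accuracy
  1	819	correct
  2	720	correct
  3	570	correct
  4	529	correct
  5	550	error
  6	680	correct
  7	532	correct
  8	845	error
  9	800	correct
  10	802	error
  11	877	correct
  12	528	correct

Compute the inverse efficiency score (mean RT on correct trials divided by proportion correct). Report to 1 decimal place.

897.0 ms

Correct trials (n=9): 819, 720, 570, 529, 680, 532, 800, 877, 528
Mean correct RT = 6055/9 = 672.7778 ms
Proportion correct = 9/12
IES = 672.7778 / (9/12) = 897.037 ms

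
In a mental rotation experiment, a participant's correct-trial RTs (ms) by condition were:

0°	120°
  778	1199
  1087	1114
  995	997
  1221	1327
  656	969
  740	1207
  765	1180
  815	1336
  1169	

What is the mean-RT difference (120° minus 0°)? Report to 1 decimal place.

M(0°) = 8226/9 = 914.000
M(120°) = 9329/8 = 1166.125
Difference = 1166.125 − 914.000 = 252.125 ms

252.1 ms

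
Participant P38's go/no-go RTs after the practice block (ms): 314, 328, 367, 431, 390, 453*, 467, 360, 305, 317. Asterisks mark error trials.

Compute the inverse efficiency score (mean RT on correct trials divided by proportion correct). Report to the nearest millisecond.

405 ms

Correct trials (n=9): 314, 328, 367, 431, 390, 467, 360, 305, 317
Mean correct RT = 3279/9 = 364.3333 ms
Proportion correct = 9/10
IES = 364.3333 / (9/10) = 404.815 ms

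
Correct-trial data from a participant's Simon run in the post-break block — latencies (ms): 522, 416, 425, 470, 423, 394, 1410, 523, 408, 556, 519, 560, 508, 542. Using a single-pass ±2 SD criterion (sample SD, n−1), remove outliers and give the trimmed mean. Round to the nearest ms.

482 ms

n = 14, ΣRT = 7676, M = 548.286
Σ(x−M)² = 844606.86; s = √(844606.86/13) = 254.892
Cutoffs: 548.286 ± 2·254.892 → [38.5, 1058.1]
Outside: 1410 → excluded.
Retained (n=13): Σ = 6266, mean = 6266/13 = 482.000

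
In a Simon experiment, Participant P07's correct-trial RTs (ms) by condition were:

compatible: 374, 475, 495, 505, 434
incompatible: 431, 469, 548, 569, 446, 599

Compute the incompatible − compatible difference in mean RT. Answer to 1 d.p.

M(compatible) = 2283/5 = 456.600
M(incompatible) = 3062/6 = 510.333
Difference = 510.333 − 456.600 = 53.733 ms

53.7 ms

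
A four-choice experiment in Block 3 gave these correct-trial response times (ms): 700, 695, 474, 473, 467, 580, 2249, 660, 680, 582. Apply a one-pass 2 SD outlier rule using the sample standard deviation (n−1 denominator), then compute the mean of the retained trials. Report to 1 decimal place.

590.1 ms

n = 10, ΣRT = 7560, M = 756.000
Σ(x−M)² = 2555284.00; s = √(2555284.00/9) = 532.842
Cutoffs: 756.000 ± 2·532.842 → [-309.7, 1821.7]
Outside: 2249 → excluded.
Retained (n=9): Σ = 5311, mean = 5311/9 = 590.111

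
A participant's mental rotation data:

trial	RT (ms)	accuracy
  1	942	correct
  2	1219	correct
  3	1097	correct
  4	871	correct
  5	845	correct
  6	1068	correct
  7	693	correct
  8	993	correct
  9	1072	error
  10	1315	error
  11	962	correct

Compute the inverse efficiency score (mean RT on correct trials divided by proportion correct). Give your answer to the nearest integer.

1180 ms

Correct trials (n=9): 942, 1219, 1097, 871, 845, 1068, 693, 993, 962
Mean correct RT = 8690/9 = 965.5556 ms
Proportion correct = 9/11
IES = 965.5556 / (9/11) = 1180.123 ms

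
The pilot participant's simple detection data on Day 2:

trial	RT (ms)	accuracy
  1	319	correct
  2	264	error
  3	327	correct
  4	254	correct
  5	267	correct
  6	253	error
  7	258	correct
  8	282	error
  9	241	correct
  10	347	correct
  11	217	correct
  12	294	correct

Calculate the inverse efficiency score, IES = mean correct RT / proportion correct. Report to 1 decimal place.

373.9 ms

Correct trials (n=9): 319, 327, 254, 267, 258, 241, 347, 217, 294
Mean correct RT = 2524/9 = 280.4444 ms
Proportion correct = 9/12
IES = 280.4444 / (9/12) = 373.926 ms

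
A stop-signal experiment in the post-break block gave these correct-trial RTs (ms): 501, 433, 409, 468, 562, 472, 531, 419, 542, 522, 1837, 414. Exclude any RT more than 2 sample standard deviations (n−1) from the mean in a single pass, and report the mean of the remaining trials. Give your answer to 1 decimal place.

n = 12, ΣRT = 7110, M = 592.500
Σ(x−M)² = 1720483.00; s = √(1720483.00/11) = 395.484
Cutoffs: 592.500 ± 2·395.484 → [-198.5, 1383.5]
Outside: 1837 → excluded.
Retained (n=11): Σ = 5273, mean = 5273/11 = 479.364

479.4 ms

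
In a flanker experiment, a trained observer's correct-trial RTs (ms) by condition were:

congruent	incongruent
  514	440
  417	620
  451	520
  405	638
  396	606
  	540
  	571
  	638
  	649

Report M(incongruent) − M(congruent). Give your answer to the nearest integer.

144 ms

M(congruent) = 2183/5 = 436.600
M(incongruent) = 5222/9 = 580.222
Difference = 580.222 − 436.600 = 143.622 ms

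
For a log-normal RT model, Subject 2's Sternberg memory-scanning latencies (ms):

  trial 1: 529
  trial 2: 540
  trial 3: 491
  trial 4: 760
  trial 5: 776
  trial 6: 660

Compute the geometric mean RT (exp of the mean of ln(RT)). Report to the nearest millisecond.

616 ms

ln(RT): 6.2710, 6.2916, 6.1964, 6.6333, 6.6542, 6.4922
Mean ln(RT) = 38.5387/6 = 6.42312
Geometric mean = exp(6.42312) = 615.92 ms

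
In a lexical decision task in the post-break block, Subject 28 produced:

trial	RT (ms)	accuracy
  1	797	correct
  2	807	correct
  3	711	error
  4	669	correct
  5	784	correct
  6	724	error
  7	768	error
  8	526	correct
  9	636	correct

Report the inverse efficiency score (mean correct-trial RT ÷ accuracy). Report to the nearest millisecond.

Correct trials (n=6): 797, 807, 669, 784, 526, 636
Mean correct RT = 4219/6 = 703.1667 ms
Proportion correct = 6/9
IES = 703.1667 / (6/9) = 1054.750 ms

1055 ms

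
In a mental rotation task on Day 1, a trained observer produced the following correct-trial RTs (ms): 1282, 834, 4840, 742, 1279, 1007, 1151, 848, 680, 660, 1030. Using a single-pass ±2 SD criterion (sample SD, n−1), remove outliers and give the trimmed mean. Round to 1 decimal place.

n = 11, ΣRT = 14353, M = 1304.818
Σ(x−M)² = 14239883.64; s = √(14239883.64/10) = 1193.310
Cutoffs: 1304.818 ± 2·1193.310 → [-1081.8, 3691.4]
Outside: 4840 → excluded.
Retained (n=10): Σ = 9513, mean = 9513/10 = 951.300

951.3 ms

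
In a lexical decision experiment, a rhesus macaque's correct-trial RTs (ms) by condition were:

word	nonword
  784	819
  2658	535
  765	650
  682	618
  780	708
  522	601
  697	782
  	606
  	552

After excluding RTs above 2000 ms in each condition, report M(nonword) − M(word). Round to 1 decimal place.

-52.7 ms

word: exclude 2658
M(word) = 4230/6 = 705.000
M(nonword) = 5871/9 = 652.333
Difference = 652.333 − 705.000 = -52.667 ms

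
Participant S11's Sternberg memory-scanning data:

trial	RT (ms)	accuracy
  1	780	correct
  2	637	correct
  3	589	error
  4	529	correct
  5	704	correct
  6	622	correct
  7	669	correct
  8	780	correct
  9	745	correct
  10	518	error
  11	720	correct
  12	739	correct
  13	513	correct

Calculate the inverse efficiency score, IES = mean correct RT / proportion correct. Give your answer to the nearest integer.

Correct trials (n=11): 780, 637, 529, 704, 622, 669, 780, 745, 720, 739, 513
Mean correct RT = 7438/11 = 676.1818 ms
Proportion correct = 11/13
IES = 676.1818 / (11/13) = 799.124 ms

799 ms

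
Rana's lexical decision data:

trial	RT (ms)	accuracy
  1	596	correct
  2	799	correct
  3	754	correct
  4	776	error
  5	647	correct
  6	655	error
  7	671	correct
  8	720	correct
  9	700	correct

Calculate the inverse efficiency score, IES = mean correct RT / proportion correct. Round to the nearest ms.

898 ms

Correct trials (n=7): 596, 799, 754, 647, 671, 720, 700
Mean correct RT = 4887/7 = 698.1429 ms
Proportion correct = 7/9
IES = 698.1429 / (7/9) = 897.612 ms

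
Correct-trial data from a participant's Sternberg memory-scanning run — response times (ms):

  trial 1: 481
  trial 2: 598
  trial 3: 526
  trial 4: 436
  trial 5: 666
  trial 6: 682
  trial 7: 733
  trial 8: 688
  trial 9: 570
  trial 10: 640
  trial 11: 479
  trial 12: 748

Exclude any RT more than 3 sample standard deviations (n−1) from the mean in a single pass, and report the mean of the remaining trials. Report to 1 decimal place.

603.9 ms

n = 12, ΣRT = 7247, M = 603.917
Σ(x−M)² = 121910.92; s = √(121910.92/11) = 105.275
Cutoffs: 603.917 ± 3·105.275 → [288.1, 919.7]
No RTs fall outside the cutoffs; all 12 retained. Mean = 7247/12 = 603.917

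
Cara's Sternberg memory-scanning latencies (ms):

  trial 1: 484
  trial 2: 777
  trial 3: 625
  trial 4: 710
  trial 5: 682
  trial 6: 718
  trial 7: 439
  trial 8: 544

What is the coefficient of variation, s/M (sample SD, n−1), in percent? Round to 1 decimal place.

19.5%

n = 8, Σ = 4979, M = 622.3750
Σ(x−M)² = 103209.875; s = √(103209.875/7) = 121.4260
CV = 121.4260 / 622.3750 = 0.19510 = 19.510%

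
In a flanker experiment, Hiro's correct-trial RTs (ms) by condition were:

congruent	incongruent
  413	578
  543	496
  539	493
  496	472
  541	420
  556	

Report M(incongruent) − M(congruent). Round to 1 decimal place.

M(congruent) = 3088/6 = 514.667
M(incongruent) = 2459/5 = 491.800
Difference = 491.800 − 514.667 = -22.867 ms

-22.9 ms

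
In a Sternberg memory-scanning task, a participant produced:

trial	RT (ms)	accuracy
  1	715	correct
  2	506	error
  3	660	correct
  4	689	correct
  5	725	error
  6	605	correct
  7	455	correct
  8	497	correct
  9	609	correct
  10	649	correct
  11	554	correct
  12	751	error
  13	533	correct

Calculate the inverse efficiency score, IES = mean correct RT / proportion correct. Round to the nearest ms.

Correct trials (n=10): 715, 660, 689, 605, 455, 497, 609, 649, 554, 533
Mean correct RT = 5966/10 = 596.6000 ms
Proportion correct = 10/13
IES = 596.6000 / (10/13) = 775.580 ms

776 ms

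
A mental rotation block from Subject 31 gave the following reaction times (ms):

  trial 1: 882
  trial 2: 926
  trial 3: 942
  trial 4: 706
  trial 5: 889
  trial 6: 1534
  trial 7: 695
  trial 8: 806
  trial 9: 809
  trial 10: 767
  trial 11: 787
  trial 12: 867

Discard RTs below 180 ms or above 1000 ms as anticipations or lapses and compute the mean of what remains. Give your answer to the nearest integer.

825 ms

Excluded: 1534
Retained (n=11): Σ = 9076
Mean = 9076/11 = 825.0909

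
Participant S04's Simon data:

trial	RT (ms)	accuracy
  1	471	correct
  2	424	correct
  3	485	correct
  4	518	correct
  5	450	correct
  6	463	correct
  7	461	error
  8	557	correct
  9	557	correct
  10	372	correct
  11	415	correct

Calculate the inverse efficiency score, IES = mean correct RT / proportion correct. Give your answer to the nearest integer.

518 ms

Correct trials (n=10): 471, 424, 485, 518, 450, 463, 557, 557, 372, 415
Mean correct RT = 4712/10 = 471.2000 ms
Proportion correct = 10/11
IES = 471.2000 / (10/11) = 518.320 ms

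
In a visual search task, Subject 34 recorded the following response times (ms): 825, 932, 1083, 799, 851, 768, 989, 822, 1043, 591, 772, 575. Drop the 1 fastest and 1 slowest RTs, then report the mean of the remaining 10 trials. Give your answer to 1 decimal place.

Sorted: 575, 591, 768, 772, 799, 822, 825, 851, 932, 989, 1043, 1083
Drop lowest 1 (575) and highest 1 (1083)
Remaining (n=10): Σ = 8392, mean = 8392/10 = 839.200

839.2 ms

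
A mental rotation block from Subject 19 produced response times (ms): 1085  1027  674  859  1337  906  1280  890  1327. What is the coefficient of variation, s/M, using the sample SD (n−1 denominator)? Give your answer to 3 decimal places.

0.224

n = 9, Σ = 9385, M = 1042.7778
Σ(x−M)² = 437475.556; s = √(437475.556/8) = 233.8471
CV = 233.8471 / 1042.7778 = 0.22425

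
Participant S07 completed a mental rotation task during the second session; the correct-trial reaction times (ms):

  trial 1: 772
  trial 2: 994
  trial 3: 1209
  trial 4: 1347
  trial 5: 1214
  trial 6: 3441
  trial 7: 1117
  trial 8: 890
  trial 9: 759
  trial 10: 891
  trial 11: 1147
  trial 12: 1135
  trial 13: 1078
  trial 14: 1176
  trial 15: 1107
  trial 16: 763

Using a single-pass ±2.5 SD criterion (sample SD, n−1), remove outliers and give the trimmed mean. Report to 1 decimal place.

1039.9 ms

n = 16, ΣRT = 19040, M = 1190.000
Σ(x−M)² = 5883050.00; s = √(5883050.00/15) = 626.261
Cutoffs: 1190.000 ± 2.5·626.261 → [-375.7, 2755.7]
Outside: 3441 → excluded.
Retained (n=15): Σ = 15599, mean = 15599/15 = 1039.933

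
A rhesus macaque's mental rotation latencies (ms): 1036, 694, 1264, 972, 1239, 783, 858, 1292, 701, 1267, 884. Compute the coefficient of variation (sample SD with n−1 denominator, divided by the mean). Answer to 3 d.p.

0.235

n = 11, Σ = 10990, M = 999.0909
Σ(x−M)² = 549186.909; s = √(549186.909/10) = 234.3474
CV = 234.3474 / 999.0909 = 0.23456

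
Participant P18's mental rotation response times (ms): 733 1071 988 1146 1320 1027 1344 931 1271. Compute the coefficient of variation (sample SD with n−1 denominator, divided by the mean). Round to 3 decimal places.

0.183

n = 9, Σ = 9831, M = 1092.3333
Σ(x−M)² = 320728.000; s = √(320728.000/8) = 200.2274
CV = 200.2274 / 1092.3333 = 0.18330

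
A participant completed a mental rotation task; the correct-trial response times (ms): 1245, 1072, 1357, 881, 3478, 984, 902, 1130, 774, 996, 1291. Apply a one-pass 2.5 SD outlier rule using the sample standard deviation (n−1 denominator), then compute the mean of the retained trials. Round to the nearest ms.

1063 ms

n = 11, ΣRT = 14110, M = 1282.727
Σ(x−M)² = 5630554.18; s = √(5630554.18/10) = 750.370
Cutoffs: 1282.727 ± 2.5·750.370 → [-593.2, 3158.7]
Outside: 3478 → excluded.
Retained (n=10): Σ = 10632, mean = 10632/10 = 1063.200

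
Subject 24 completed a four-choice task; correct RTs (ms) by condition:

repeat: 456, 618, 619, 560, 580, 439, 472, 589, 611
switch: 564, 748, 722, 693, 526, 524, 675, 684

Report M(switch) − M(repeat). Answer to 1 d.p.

M(repeat) = 4944/9 = 549.333
M(switch) = 5136/8 = 642.000
Difference = 642.000 − 549.333 = 92.667 ms

92.7 ms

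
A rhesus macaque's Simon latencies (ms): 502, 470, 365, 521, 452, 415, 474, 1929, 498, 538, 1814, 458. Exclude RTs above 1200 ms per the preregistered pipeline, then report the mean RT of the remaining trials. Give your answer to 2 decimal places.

469.30 ms

Excluded: 1814, 1929
Retained (n=10): Σ = 4693
Mean = 4693/10 = 469.3000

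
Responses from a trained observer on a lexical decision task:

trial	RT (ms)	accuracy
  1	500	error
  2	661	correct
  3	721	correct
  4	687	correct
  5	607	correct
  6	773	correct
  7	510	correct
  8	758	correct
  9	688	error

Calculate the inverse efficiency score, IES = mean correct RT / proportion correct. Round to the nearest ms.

866 ms

Correct trials (n=7): 661, 721, 687, 607, 773, 510, 758
Mean correct RT = 4717/7 = 673.8571 ms
Proportion correct = 7/9
IES = 673.8571 / (7/9) = 866.388 ms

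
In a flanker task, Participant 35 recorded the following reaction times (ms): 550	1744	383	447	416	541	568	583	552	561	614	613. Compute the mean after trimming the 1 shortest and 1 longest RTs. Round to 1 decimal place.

Sorted: 383, 416, 447, 541, 550, 552, 561, 568, 583, 613, 614, 1744
Drop lowest 1 (383) and highest 1 (1744)
Remaining (n=10): Σ = 5445, mean = 5445/10 = 544.500

544.5 ms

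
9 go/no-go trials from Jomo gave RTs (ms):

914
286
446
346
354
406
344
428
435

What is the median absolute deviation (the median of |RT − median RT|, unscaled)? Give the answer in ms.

52 ms

Sorted: 286, 344, 346, 354, 406, 428, 435, 446, 914 → median = 406
|x − 406|: 508, 120, 40, 60, 52, 0, 62, 22, 29
Sorted deviations: 0, 22, 29, 40, 52, 60, 62, 120, 508 → MAD = 52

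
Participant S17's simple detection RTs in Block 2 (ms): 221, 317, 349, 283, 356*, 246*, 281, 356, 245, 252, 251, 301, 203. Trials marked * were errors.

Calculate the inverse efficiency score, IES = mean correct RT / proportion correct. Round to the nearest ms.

329 ms

Correct trials (n=11): 221, 317, 349, 283, 281, 356, 245, 252, 251, 301, 203
Mean correct RT = 3059/11 = 278.0909 ms
Proportion correct = 11/13
IES = 278.0909 / (11/13) = 328.653 ms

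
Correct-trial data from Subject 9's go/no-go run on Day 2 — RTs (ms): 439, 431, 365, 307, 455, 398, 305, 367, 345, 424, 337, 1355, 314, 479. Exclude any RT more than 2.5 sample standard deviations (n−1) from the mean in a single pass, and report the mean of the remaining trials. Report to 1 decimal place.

382.0 ms

n = 14, ΣRT = 6321, M = 451.500
Σ(x−M)² = 921599.50; s = √(921599.50/13) = 266.256
Cutoffs: 451.500 ± 2.5·266.256 → [-214.1, 1117.1]
Outside: 1355 → excluded.
Retained (n=13): Σ = 4966, mean = 4966/13 = 382.000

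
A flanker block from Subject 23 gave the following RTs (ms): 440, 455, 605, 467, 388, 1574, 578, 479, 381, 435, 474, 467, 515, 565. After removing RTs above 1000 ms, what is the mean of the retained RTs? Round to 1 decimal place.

480.7 ms

Excluded: 1574
Retained (n=13): Σ = 6249
Mean = 6249/13 = 480.6923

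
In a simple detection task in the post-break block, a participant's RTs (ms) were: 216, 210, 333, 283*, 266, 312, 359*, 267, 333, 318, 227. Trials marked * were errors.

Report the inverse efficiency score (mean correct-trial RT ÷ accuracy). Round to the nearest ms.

337 ms

Correct trials (n=9): 216, 210, 333, 266, 312, 267, 333, 318, 227
Mean correct RT = 2482/9 = 275.7778 ms
Proportion correct = 9/11
IES = 275.7778 / (9/11) = 337.062 ms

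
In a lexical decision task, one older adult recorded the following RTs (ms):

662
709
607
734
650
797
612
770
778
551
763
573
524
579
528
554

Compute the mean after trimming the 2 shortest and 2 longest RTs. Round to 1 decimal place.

647.0 ms

Sorted: 524, 528, 551, 554, 573, 579, 607, 612, 650, 662, 709, 734, 763, 770, 778, 797
Drop lowest 2 (524, 528) and highest 2 (778, 797)
Remaining (n=12): Σ = 7764, mean = 7764/12 = 647.000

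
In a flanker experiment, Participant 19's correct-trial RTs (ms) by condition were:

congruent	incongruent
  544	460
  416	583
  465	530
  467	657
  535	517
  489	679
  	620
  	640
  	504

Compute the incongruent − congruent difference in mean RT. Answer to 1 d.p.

M(congruent) = 2916/6 = 486.000
M(incongruent) = 5190/9 = 576.667
Difference = 576.667 − 486.000 = 90.667 ms

90.7 ms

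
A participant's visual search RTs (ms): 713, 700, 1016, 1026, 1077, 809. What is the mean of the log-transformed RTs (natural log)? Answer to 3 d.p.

ln(RT): 6.5695, 6.5511, 6.9236, 6.9334, 6.9819, 6.6958
Σ ln(RT) = 40.6553
Mean = 40.6553/6 = 6.77589

6.776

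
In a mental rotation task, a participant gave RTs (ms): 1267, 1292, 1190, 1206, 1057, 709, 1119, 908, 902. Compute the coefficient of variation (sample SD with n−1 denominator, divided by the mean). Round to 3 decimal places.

n = 9, Σ = 9650, M = 1072.2222
Σ(x−M)² = 308303.556; s = √(308303.556/8) = 196.3108
CV = 196.3108 / 1072.2222 = 0.18309

0.183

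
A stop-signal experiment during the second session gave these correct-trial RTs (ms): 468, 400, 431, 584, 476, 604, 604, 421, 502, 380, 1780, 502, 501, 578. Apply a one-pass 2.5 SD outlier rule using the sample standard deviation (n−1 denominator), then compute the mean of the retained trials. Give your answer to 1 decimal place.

n = 14, ΣRT = 8231, M = 587.929
Σ(x−M)² = 1601942.93; s = √(1601942.93/13) = 351.036
Cutoffs: 587.929 ± 2.5·351.036 → [-289.7, 1465.5]
Outside: 1780 → excluded.
Retained (n=13): Σ = 6451, mean = 6451/13 = 496.231

496.2 ms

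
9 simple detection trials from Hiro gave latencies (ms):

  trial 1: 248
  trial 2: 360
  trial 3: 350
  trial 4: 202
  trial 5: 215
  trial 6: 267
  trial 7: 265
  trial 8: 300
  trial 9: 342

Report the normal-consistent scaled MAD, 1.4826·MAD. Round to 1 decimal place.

Sorted: 202, 215, 248, 265, 267, 300, 342, 350, 360 → median = 267
|x − 267| sorted: 0, 2, 19, 33, 52, 65, 75, 83, 93 → MAD = 52
Robust SD ≈ 1.4826 × 52 = 77.095

77.1 ms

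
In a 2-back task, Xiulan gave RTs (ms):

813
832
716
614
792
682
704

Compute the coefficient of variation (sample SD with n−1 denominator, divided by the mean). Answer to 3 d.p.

n = 7, Σ = 5153, M = 736.1429
Σ(x−M)² = 37504.857; s = √(37504.857/6) = 79.0621
CV = 79.0621 / 736.1429 = 0.10740

0.107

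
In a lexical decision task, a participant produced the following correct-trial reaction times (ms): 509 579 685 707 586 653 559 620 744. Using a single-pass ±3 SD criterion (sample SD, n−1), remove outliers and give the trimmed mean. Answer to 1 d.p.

626.9 ms

n = 9, ΣRT = 5642, M = 626.889
Σ(x−M)² = 46710.89; s = √(46710.89/8) = 76.412
Cutoffs: 626.889 ± 3·76.412 → [397.7, 856.1]
No RTs fall outside the cutoffs; all 9 retained. Mean = 5642/9 = 626.889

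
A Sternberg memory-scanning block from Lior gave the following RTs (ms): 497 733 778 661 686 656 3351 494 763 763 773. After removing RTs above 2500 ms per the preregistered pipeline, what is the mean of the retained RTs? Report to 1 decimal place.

680.4 ms

Excluded: 3351
Retained (n=10): Σ = 6804
Mean = 6804/10 = 680.4000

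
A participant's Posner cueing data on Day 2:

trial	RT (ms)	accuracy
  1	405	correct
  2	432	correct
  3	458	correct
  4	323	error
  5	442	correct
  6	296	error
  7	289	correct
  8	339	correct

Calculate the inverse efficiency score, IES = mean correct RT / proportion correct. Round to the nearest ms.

526 ms

Correct trials (n=6): 405, 432, 458, 442, 289, 339
Mean correct RT = 2365/6 = 394.1667 ms
Proportion correct = 6/8
IES = 394.1667 / (6/8) = 525.556 ms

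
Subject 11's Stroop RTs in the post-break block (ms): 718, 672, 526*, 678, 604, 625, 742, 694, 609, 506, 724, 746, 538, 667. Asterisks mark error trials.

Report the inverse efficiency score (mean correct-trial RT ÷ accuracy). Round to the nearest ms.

Correct trials (n=13): 718, 672, 678, 604, 625, 742, 694, 609, 506, 724, 746, 538, 667
Mean correct RT = 8523/13 = 655.6154 ms
Proportion correct = 13/14
IES = 655.6154 / (13/14) = 706.047 ms

706 ms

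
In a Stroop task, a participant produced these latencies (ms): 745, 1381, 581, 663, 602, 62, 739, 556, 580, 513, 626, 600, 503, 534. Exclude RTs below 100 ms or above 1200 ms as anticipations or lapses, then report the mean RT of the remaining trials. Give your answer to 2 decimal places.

Excluded: 62, 1381
Retained (n=12): Σ = 7242
Mean = 7242/12 = 603.5000

603.50 ms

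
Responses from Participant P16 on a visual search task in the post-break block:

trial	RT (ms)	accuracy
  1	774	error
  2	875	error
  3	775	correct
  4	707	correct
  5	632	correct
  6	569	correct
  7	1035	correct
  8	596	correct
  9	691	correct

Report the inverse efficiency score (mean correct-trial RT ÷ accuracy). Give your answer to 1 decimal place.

919.3 ms

Correct trials (n=7): 775, 707, 632, 569, 1035, 596, 691
Mean correct RT = 5005/7 = 715.0000 ms
Proportion correct = 7/9
IES = 715.0000 / (7/9) = 919.286 ms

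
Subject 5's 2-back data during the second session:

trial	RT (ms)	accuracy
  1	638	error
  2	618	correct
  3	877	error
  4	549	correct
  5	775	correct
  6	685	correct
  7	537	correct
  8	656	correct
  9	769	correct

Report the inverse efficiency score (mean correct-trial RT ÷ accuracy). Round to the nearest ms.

843 ms

Correct trials (n=7): 618, 549, 775, 685, 537, 656, 769
Mean correct RT = 4589/7 = 655.5714 ms
Proportion correct = 7/9
IES = 655.5714 / (7/9) = 842.878 ms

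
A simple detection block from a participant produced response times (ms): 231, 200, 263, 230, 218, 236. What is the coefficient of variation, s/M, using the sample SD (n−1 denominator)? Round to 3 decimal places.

0.091

n = 6, Σ = 1378, M = 229.6667
Σ(x−M)² = 2169.333; s = √(2169.333/5) = 20.8295
CV = 20.8295 / 229.6667 = 0.09069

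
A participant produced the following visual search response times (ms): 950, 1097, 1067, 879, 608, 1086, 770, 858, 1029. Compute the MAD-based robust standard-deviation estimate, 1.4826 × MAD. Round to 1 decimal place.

173.5 ms

Sorted: 608, 770, 858, 879, 950, 1029, 1067, 1086, 1097 → median = 950
|x − 950| sorted: 0, 71, 79, 92, 117, 136, 147, 180, 342 → MAD = 117
Robust SD ≈ 1.4826 × 117 = 173.464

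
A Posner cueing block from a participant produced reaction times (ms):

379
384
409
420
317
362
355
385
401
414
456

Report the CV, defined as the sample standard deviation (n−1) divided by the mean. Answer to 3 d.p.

0.096

n = 11, Σ = 4282, M = 389.2727
Σ(x−M)² = 13828.182; s = √(13828.182/10) = 37.1863
CV = 37.1863 / 389.2727 = 0.09553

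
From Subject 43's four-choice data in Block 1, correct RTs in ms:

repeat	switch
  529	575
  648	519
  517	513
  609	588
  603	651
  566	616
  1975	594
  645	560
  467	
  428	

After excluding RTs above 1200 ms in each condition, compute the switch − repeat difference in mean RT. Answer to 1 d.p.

20.1 ms

repeat: exclude 1975
M(repeat) = 5012/9 = 556.889
M(switch) = 4616/8 = 577.000
Difference = 577.000 − 556.889 = 20.111 ms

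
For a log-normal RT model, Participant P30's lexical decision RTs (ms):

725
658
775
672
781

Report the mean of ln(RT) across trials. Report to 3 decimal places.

ln(RT): 6.5862, 6.4892, 6.6529, 6.5103, 6.6606
Σ ln(RT) = 32.8991
Mean = 32.8991/5 = 6.57981

6.580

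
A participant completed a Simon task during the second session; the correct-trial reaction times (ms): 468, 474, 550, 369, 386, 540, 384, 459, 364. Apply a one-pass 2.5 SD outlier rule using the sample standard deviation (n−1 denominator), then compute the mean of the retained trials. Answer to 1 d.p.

443.8 ms

n = 9, ΣRT = 3994, M = 443.778
Σ(x−M)² = 41141.56; s = √(41141.56/8) = 71.713
Cutoffs: 443.778 ± 2.5·71.713 → [264.5, 623.1]
No RTs fall outside the cutoffs; all 9 retained. Mean = 3994/9 = 443.778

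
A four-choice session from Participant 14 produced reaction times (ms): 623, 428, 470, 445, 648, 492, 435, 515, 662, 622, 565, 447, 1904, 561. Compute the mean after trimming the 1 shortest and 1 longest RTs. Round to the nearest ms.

Sorted: 428, 435, 445, 447, 470, 492, 515, 561, 565, 622, 623, 648, 662, 1904
Drop lowest 1 (428) and highest 1 (1904)
Remaining (n=12): Σ = 6485, mean = 6485/12 = 540.417

540 ms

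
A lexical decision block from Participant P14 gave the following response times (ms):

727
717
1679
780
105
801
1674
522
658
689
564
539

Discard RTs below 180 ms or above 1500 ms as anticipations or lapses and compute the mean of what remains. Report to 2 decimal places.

Excluded: 105, 1674, 1679
Retained (n=9): Σ = 5997
Mean = 5997/9 = 666.3333

666.33 ms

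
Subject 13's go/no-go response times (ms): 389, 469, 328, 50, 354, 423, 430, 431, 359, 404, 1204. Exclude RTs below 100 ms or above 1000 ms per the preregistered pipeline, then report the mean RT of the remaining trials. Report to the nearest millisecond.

399 ms

Excluded: 50, 1204
Retained (n=9): Σ = 3587
Mean = 3587/9 = 398.5556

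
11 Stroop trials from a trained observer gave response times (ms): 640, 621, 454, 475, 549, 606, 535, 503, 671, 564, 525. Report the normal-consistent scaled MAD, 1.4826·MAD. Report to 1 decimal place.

Sorted: 454, 475, 503, 525, 535, 549, 564, 606, 621, 640, 671 → median = 549
|x − 549| sorted: 0, 14, 15, 24, 46, 57, 72, 74, 91, 95, 122 → MAD = 57
Robust SD ≈ 1.4826 × 57 = 84.508

84.5 ms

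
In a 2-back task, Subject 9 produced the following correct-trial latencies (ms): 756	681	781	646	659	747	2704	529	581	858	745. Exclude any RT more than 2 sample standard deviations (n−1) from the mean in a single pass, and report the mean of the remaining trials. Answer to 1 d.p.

698.3 ms

n = 11, ΣRT = 9687, M = 880.636
Σ(x−M)² = 3744346.55; s = √(3744346.55/10) = 611.911
Cutoffs: 880.636 ± 2·611.911 → [-343.2, 2104.5]
Outside: 2704 → excluded.
Retained (n=10): Σ = 6983, mean = 6983/10 = 698.300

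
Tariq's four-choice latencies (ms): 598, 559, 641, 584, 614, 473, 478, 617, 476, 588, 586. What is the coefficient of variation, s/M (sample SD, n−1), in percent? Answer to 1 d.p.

10.8%

n = 11, Σ = 6214, M = 564.9091
Σ(x−M)² = 37290.909; s = √(37290.909/10) = 61.0663
CV = 61.0663 / 564.9091 = 0.10810 = 10.810%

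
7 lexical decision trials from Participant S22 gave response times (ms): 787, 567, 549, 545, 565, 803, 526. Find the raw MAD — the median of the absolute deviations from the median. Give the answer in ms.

20 ms

Sorted: 526, 545, 549, 565, 567, 787, 803 → median = 565
|x − 565|: 222, 2, 16, 20, 0, 238, 39
Sorted deviations: 0, 2, 16, 20, 39, 222, 238 → MAD = 20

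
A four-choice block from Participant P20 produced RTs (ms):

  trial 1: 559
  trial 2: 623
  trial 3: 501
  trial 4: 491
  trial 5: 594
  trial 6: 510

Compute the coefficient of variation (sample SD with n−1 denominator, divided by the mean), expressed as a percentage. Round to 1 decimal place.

n = 6, Σ = 3278, M = 546.3333
Σ(x−M)² = 14747.333; s = √(14747.333/5) = 54.3090
CV = 54.3090 / 546.3333 = 0.09941 = 9.941%

9.9%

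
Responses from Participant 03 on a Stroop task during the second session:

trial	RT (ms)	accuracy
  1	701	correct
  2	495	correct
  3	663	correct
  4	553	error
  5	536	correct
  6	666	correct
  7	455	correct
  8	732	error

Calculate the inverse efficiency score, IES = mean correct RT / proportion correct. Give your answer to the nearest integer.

Correct trials (n=6): 701, 495, 663, 536, 666, 455
Mean correct RT = 3516/6 = 586.0000 ms
Proportion correct = 6/8
IES = 586.0000 / (6/8) = 781.333 ms

781 ms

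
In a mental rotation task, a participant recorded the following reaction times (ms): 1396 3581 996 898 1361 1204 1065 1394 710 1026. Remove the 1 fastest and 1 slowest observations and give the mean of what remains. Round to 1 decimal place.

1167.5 ms

Sorted: 710, 898, 996, 1026, 1065, 1204, 1361, 1394, 1396, 3581
Drop lowest 1 (710) and highest 1 (3581)
Remaining (n=8): Σ = 9340, mean = 9340/8 = 1167.500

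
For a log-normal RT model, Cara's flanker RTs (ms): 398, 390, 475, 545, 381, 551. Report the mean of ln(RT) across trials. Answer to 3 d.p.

ln(RT): 5.9865, 5.9661, 6.1633, 6.3008, 5.9428, 6.3117
Σ ln(RT) = 36.6712
Mean = 36.6712/6 = 6.11187

6.112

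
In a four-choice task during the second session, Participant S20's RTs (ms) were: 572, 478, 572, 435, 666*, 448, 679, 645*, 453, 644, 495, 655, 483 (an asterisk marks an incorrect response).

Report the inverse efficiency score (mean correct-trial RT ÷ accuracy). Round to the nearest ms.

635 ms

Correct trials (n=11): 572, 478, 572, 435, 448, 679, 453, 644, 495, 655, 483
Mean correct RT = 5914/11 = 537.6364 ms
Proportion correct = 11/13
IES = 537.6364 / (11/13) = 635.388 ms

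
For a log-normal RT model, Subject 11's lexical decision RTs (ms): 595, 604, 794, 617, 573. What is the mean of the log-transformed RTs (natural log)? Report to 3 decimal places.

ln(RT): 6.3886, 6.4036, 6.6771, 6.4249, 6.3509
Σ ln(RT) = 32.2450
Mean = 32.2450/5 = 6.44899

6.449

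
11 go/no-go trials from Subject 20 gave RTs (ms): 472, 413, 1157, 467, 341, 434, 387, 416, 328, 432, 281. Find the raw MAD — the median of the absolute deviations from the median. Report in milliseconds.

51 ms

Sorted: 281, 328, 341, 387, 413, 416, 432, 434, 467, 472, 1157 → median = 416
|x − 416|: 56, 3, 741, 51, 75, 18, 29, 0, 88, 16, 135
Sorted deviations: 0, 3, 16, 18, 29, 51, 56, 75, 88, 135, 741 → MAD = 51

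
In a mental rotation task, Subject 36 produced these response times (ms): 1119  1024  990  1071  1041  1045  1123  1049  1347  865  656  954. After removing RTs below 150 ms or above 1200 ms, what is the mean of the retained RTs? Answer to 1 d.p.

Excluded: 1347
Retained (n=11): Σ = 10937
Mean = 10937/11 = 994.2727

994.3 ms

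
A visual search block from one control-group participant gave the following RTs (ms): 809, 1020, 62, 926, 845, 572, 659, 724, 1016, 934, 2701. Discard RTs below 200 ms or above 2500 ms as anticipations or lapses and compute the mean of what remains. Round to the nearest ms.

Excluded: 62, 2701
Retained (n=9): Σ = 7505
Mean = 7505/9 = 833.8889

834 ms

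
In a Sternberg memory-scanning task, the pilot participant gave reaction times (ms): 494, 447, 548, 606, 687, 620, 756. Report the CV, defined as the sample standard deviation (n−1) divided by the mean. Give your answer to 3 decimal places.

0.181

n = 7, Σ = 4158, M = 594.0000
Σ(x−M)² = 69438.000; s = √(69438.000/6) = 107.5779
CV = 107.5779 / 594.0000 = 0.18111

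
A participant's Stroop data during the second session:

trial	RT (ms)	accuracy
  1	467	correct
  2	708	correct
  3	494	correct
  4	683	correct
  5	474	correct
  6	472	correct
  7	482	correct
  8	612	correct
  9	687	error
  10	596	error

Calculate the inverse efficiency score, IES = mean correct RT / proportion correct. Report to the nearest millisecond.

686 ms

Correct trials (n=8): 467, 708, 494, 683, 474, 472, 482, 612
Mean correct RT = 4392/8 = 549.0000 ms
Proportion correct = 8/10
IES = 549.0000 / (8/10) = 686.250 ms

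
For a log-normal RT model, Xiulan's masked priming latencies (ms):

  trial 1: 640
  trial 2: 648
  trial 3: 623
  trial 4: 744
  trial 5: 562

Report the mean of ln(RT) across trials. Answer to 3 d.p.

6.463

ln(RT): 6.4615, 6.4739, 6.4345, 6.6120, 6.3315
Σ ln(RT) = 32.3134
Mean = 32.3134/5 = 6.46269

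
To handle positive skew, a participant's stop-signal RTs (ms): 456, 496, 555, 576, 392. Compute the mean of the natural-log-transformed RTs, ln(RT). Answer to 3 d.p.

ln(RT): 6.1225, 6.2066, 6.3190, 6.3561, 5.9713
Σ ln(RT) = 30.9754
Mean = 30.9754/5 = 6.19508

6.195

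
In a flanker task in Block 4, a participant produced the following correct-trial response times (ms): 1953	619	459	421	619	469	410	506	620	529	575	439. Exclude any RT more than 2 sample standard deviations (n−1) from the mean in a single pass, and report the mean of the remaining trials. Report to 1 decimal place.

n = 12, ΣRT = 7619, M = 634.917
Σ(x−M)² = 1962706.92; s = √(1962706.92/11) = 422.407
Cutoffs: 634.917 ± 2·422.407 → [-209.9, 1479.7]
Outside: 1953 → excluded.
Retained (n=11): Σ = 5666, mean = 5666/11 = 515.091

515.1 ms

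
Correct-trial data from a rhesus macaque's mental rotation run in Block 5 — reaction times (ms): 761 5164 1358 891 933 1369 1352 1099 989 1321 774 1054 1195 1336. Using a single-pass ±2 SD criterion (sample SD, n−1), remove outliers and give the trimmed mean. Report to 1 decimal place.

n = 14, ΣRT = 19596, M = 1399.714
Σ(x−M)² = 15881690.86; s = √(15881690.86/13) = 1105.291
Cutoffs: 1399.714 ± 2·1105.291 → [-810.9, 3610.3]
Outside: 5164 → excluded.
Retained (n=13): Σ = 14432, mean = 14432/13 = 1110.154

1110.2 ms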